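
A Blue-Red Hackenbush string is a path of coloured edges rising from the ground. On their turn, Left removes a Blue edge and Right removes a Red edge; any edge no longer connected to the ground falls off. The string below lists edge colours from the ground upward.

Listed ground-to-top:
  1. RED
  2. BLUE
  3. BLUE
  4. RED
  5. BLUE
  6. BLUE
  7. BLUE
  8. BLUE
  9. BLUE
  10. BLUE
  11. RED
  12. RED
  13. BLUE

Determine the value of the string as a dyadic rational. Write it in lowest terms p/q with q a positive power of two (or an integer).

Build v(s[:k]) for k = 1..13, string s = RED BLUE BLUE RED BLUE BLUE BLUE BLUE BLUE BLUE RED RED BLUE.
v_1 [R]  L=[(no moves)]  R=[0]  ⇒ -1
v_2 [RB]  L=[-1]  R=[0]  ⇒ -1/2
v_3 [RBB]  L=[-1, -1/2]  R=[0]  ⇒ -1/4
v_4 [RBBR]  L=[-1, -1/2]  R=[-1/4, 0]  ⇒ -3/8
v_5 [RBBRB]  L=[-1, -1/2, -3/8]  R=[-1/4, 0]  ⇒ -5/16
v_6 [RBBRBB]  L=[-1, -1/2, -3/8, -5/16]  R=[-1/4, 0]  ⇒ -9/32
v_7 [RBBRBBB]  L=[-1, -1/2, -3/8, -5/16, -9/32]  R=[-1/4, 0]  ⇒ -17/64
v_8 [RBBRBBBB]  L=[-1, -1/2, -3/8, -5/16, -9/32, -17/64]  R=[-1/4, 0]  ⇒ -33/128
v_9 [RBBRBBBBB]  L=[-1, -1/2, -3/8, -5/16, -9/32, -17/64, -33/128]  R=[-1/4, 0]  ⇒ -65/256
v_10 [RBBRBBBBBB]  L=[-1, -1/2, -3/8, -5/16, -9/32, -17/64, -33/128, -65/256]  R=[-1/4, 0]  ⇒ -129/512
v_11 [RBBRBBBBBBR]  L=[-1, -1/2, -3/8, -5/16, -9/32, -17/64, -33/128, -65/256]  R=[-129/512, -1/4, 0]  ⇒ -259/1024
v_12 [RBBRBBBBBBRR]  L=[-1, -1/2, -3/8, -5/16, -9/32, -17/64, -33/128, -65/256]  R=[-259/1024, -129/512, -1/4, 0]  ⇒ -519/2048
v_13 [RBBRBBBBBBRRB]  L=[-1, -1/2, -3/8, -5/16, -9/32, -17/64, -33/128, -65/256, -519/2048]  R=[-259/1024, -129/512, -1/4, 0]  ⇒ -1037/4096

-1037/4096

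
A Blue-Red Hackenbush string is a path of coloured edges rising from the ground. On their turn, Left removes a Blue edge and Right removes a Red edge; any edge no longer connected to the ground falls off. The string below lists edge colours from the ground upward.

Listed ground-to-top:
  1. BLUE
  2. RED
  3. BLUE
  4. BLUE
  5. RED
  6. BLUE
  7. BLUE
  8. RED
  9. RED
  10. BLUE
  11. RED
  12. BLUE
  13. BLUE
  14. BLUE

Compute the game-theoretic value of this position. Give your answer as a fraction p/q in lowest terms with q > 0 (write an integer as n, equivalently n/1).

step 1: add BLUE to get B; options L={ 0 } R={ · } gives 1
step 2: add RED to get BR; options L={ 0 } R={ 1 } gives 1/2
step 3: add BLUE to get BRB; options L={ 0, 1/2 } R={ 1 } gives 3/4
step 4: add BLUE to get BRBB; options L={ 0, 1/2, 3/4 } R={ 1 } gives 7/8
step 5: add RED to get BRBBR; options L={ 0, 1/2, 3/4 } R={ 7/8, 1 } gives 13/16
step 6: add BLUE to get BRBBRB; options L={ 0, 1/2, 3/4, 13/16 } R={ 7/8, 1 } gives 27/32
step 7: add BLUE to get BRBBRBB; options L={ 0, 1/2, 3/4, 13/16, 27/32 } R={ 7/8, 1 } gives 55/64
step 8: add RED to get BRBBRBBR; options L={ 0, 1/2, 3/4, 13/16, 27/32 } R={ 55/64, 7/8, 1 } gives 109/128
step 9: add RED to get BRBBRBBRR; options L={ 0, 1/2, 3/4, 13/16, 27/32 } R={ 109/128, 55/64, 7/8, 1 } gives 217/256
step 10: add BLUE to get BRBBRBBRRB; options L={ 0, 1/2, 3/4, 13/16, 27/32, 217/256 } R={ 109/128, 55/64, 7/8, 1 } gives 435/512
step 11: add RED to get BRBBRBBRRBR; options L={ 0, 1/2, 3/4, 13/16, 27/32, 217/256 } R={ 435/512, 109/128, 55/64, 7/8, 1 } gives 869/1024
step 12: add BLUE to get BRBBRBBRRBRB; options L={ 0, 1/2, 3/4, 13/16, 27/32, 217/256, 869/1024 } R={ 435/512, 109/128, 55/64, 7/8, 1 } gives 1739/2048
step 13: add BLUE to get BRBBRBBRRBRBB; options L={ 0, 1/2, 3/4, 13/16, 27/32, 217/256, 869/1024, 1739/2048 } R={ 435/512, 109/128, 55/64, 7/8, 1 } gives 3479/4096
step 14: add BLUE to get BRBBRBBRRBRBBB; options L={ 0, 1/2, 3/4, 13/16, 27/32, 217/256, 869/1024, 1739/2048, 3479/4096 } R={ 435/512, 109/128, 55/64, 7/8, 1 } gives 6959/8192

6959/8192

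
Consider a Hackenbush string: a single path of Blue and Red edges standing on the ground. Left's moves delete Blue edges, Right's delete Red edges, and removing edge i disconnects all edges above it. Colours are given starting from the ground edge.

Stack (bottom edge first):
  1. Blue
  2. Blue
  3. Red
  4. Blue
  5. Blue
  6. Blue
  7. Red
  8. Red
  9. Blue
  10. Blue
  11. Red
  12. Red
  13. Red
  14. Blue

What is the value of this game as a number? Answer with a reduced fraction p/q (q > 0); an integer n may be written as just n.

7779/4096

edge 1 of 14 (Blue): { 0 | · } so 1
edge 2 of 14 (Blue): { 0; 1 | · } so 2
edge 3 of 14 (Red): { 0; 1 | 2 } so 3/2
edge 4 of 14 (Blue): { 0; 1; 3/2 | 2 } so 7/4
edge 5 of 14 (Blue): { 0; 1; 3/2; 7/4 | 2 } so 15/8
edge 6 of 14 (Blue): { 0; 1; 3/2; 7/4; 15/8 | 2 } so 31/16
edge 7 of 14 (Red): { 0; 1; 3/2; 7/4; 15/8 | 31/16; 2 } so 61/32
edge 8 of 14 (Red): { 0; 1; 3/2; 7/4; 15/8 | 61/32; 31/16; 2 } so 121/64
edge 9 of 14 (Blue): { 0; 1; 3/2; 7/4; 15/8; 121/64 | 61/32; 31/16; 2 } so 243/128
edge 10 of 14 (Blue): { 0; 1; 3/2; 7/4; 15/8; 121/64; 243/128 | 61/32; 31/16; 2 } so 487/256
edge 11 of 14 (Red): { 0; 1; 3/2; 7/4; 15/8; 121/64; 243/128 | 487/256; 61/32; 31/16; 2 } so 973/512
edge 12 of 14 (Red): { 0; 1; 3/2; 7/4; 15/8; 121/64; 243/128 | 973/512; 487/256; 61/32; 31/16; 2 } so 1945/1024
edge 13 of 14 (Red): { 0; 1; 3/2; 7/4; 15/8; 121/64; 243/128 | 1945/1024; 973/512; 487/256; 61/32; 31/16; 2 } so 3889/2048
edge 14 of 14 (Blue): { 0; 1; 3/2; 7/4; 15/8; 121/64; 243/128; 3889/2048 | 1945/1024; 973/512; 487/256; 61/32; 31/16; 2 } so 7779/4096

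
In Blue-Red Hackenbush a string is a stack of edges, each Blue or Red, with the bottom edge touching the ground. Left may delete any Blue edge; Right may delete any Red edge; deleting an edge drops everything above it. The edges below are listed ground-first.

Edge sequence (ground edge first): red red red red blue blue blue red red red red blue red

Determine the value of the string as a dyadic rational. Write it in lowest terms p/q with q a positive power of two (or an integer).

r: Left { — }, Right { 0 } = simplest -1
rr: Left { — }, Right { -1; 0 } = simplest -2
rrr: Left { — }, Right { -2; -1; 0 } = simplest -3
rrrr: Left { — }, Right { -3; -2; -1; 0 } = simplest -4
rrrrb: Left { -4 }, Right { -3; -2; -1; 0 } = simplest -7/2
rrrrbb: Left { -4; -7/2 }, Right { -3; -2; -1; 0 } = simplest -13/4
rrrrbbb: Left { -4; -7/2; -13/4 }, Right { -3; -2; -1; 0 } = simplest -25/8
rrrrbbbr: Left { -4; -7/2; -13/4 }, Right { -25/8; -3; -2; -1; 0 } = simplest -51/16
rrrrbbbrr: Left { -4; -7/2; -13/4 }, Right { -51/16; -25/8; -3; -2; -1; 0 } = simplest -103/32
rrrrbbbrrr: Left { -4; -7/2; -13/4 }, Right { -103/32; -51/16; -25/8; -3; -2; -1; 0 } = simplest -207/64
rrrrbbbrrrr: Left { -4; -7/2; -13/4 }, Right { -207/64; -103/32; -51/16; -25/8; -3; -2; -1; 0 } = simplest -415/128
rrrrbbbrrrrb: Left { -4; -7/2; -13/4; -415/128 }, Right { -207/64; -103/32; -51/16; -25/8; -3; -2; -1; 0 } = simplest -829/256
rrrrbbbrrrrbr: Left { -4; -7/2; -13/4; -415/128 }, Right { -829/256; -207/64; -103/32; -51/16; -25/8; -3; -2; -1; 0 } = simplest -1659/512

-1659/512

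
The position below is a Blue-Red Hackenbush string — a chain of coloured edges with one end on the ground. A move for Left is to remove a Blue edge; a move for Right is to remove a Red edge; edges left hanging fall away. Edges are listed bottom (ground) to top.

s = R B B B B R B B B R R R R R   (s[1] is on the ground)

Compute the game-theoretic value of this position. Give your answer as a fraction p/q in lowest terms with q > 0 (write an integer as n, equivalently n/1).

1 of 14 · R · max L −∞ · min R 0 ⇒ -1
2 of 14 · RB · max L -1 · min R 0 ⇒ -1/2
3 of 14 · RBB · max L -1/2 · min R 0 ⇒ -1/4
4 of 14 · RBBB · max L -1/4 · min R 0 ⇒ -1/8
5 of 14 · RBBBB · max L -1/8 · min R 0 ⇒ -1/16
6 of 14 · RBBBBR · max L -1/8 · min R -1/16 ⇒ -3/32
7 of 14 · RBBBBRB · max L -3/32 · min R -1/16 ⇒ -5/64
8 of 14 · RBBBBRBB · max L -5/64 · min R -1/16 ⇒ -9/128
9 of 14 · RBBBBRBBB · max L -9/128 · min R -1/16 ⇒ -17/256
10 of 14 · RBBBBRBBBR · max L -9/128 · min R -17/256 ⇒ -35/512
11 of 14 · RBBBBRBBBRR · max L -9/128 · min R -35/512 ⇒ -71/1024
12 of 14 · RBBBBRBBBRRR · max L -9/128 · min R -71/1024 ⇒ -143/2048
13 of 14 · RBBBBRBBBRRRR · max L -9/128 · min R -143/2048 ⇒ -287/4096
14 of 14 · RBBBBRBBBRRRRR · max L -9/128 · min R -287/4096 ⇒ -575/8192

-575/8192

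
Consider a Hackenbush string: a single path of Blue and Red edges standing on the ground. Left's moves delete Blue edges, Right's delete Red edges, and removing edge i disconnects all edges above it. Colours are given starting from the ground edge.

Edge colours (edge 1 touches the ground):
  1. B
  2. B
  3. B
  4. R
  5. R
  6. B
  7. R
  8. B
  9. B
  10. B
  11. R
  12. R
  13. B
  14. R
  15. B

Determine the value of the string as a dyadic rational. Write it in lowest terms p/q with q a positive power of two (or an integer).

B: Left { 0 }, Right { ∅ } ⇒ simplest 1
BB: Left { 0 1 }, Right { ∅ } ⇒ simplest 2
BBB: Left { 0 1 2 }, Right { ∅ } ⇒ simplest 3
BBBR: Left { 0 1 2 }, Right { 3 } ⇒ simplest 5/2
BBBRR: Left { 0 1 2 }, Right { 5/2 3 } ⇒ simplest 9/4
BBBRRB: Left { 0 1 2 9/4 }, Right { 5/2 3 } ⇒ simplest 19/8
BBBRRBR: Left { 0 1 2 9/4 }, Right { 19/8 5/2 3 } ⇒ simplest 37/16
BBBRRBRB: Left { 0 1 2 9/4 37/16 }, Right { 19/8 5/2 3 } ⇒ simplest 75/32
BBBRRBRBB: Left { 0 1 2 9/4 37/16 75/32 }, Right { 19/8 5/2 3 } ⇒ simplest 151/64
BBBRRBRBBB: Left { 0 1 2 9/4 37/16 75/32 151/64 }, Right { 19/8 5/2 3 } ⇒ simplest 303/128
BBBRRBRBBBR: Left { 0 1 2 9/4 37/16 75/32 151/64 }, Right { 303/128 19/8 5/2 3 } ⇒ simplest 605/256
BBBRRBRBBBRR: Left { 0 1 2 9/4 37/16 75/32 151/64 }, Right { 605/256 303/128 19/8 5/2 3 } ⇒ simplest 1209/512
BBBRRBRBBBRRB: Left { 0 1 2 9/4 37/16 75/32 151/64 1209/512 }, Right { 605/256 303/128 19/8 5/2 3 } ⇒ simplest 2419/1024
BBBRRBRBBBRRBR: Left { 0 1 2 9/4 37/16 75/32 151/64 1209/512 }, Right { 2419/1024 605/256 303/128 19/8 5/2 3 } ⇒ simplest 4837/2048
BBBRRBRBBBRRBRB: Left { 0 1 2 9/4 37/16 75/32 151/64 1209/512 4837/2048 }, Right { 2419/1024 605/256 303/128 19/8 5/2 3 } ⇒ simplest 9675/4096

9675/4096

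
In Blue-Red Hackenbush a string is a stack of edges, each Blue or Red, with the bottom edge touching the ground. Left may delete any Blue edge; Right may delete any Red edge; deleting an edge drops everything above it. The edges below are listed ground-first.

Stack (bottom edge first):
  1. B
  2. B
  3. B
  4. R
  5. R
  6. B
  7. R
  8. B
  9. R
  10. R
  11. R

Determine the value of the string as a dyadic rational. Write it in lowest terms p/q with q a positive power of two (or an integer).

edge 1 of 11 (B): { 0 | — } ⇒ 1
edge 2 of 11 (B): { 0,1 | — } ⇒ 2
edge 3 of 11 (B): { 0,1,2 | — } ⇒ 3
edge 4 of 11 (R): { 0,1,2 | 3 } ⇒ 5/2
edge 5 of 11 (R): { 0,1,2 | 5/2,3 } ⇒ 9/4
edge 6 of 11 (B): { 0,1,2,9/4 | 5/2,3 } ⇒ 19/8
edge 7 of 11 (R): { 0,1,2,9/4 | 19/8,5/2,3 } ⇒ 37/16
edge 8 of 11 (B): { 0,1,2,9/4,37/16 | 19/8,5/2,3 } ⇒ 75/32
edge 9 of 11 (R): { 0,1,2,9/4,37/16 | 75/32,19/8,5/2,3 } ⇒ 149/64
edge 10 of 11 (R): { 0,1,2,9/4,37/16 | 149/64,75/32,19/8,5/2,3 } ⇒ 297/128
edge 11 of 11 (R): { 0,1,2,9/4,37/16 | 297/128,149/64,75/32,19/8,5/2,3 } ⇒ 593/256

593/256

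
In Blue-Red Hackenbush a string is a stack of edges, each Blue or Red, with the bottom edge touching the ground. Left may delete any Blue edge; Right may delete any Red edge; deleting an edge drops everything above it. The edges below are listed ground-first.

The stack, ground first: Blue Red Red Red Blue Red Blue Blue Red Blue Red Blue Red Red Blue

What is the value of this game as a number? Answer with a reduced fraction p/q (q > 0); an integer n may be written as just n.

2899/16384

Recurse on prefixes of the 15-edge string Blue Red Red Red Blue Red Blue Blue Red Blue Red Blue Red Red Blue:
edge 1 of 15 (Blue): { 0 | — } gives 1
edge 2 of 15 (Red): { 0 | 1 } gives 1/2
edge 3 of 15 (Red): { 0 | 1/2 1 } gives 1/4
edge 4 of 15 (Red): { 0 | 1/4 1/2 1 } gives 1/8
edge 5 of 15 (Blue): { 0 1/8 | 1/4 1/2 1 } gives 3/16
edge 6 of 15 (Red): { 0 1/8 | 3/16 1/4 1/2 1 } gives 5/32
edge 7 of 15 (Blue): { 0 1/8 5/32 | 3/16 1/4 1/2 1 } gives 11/64
edge 8 of 15 (Blue): { 0 1/8 5/32 11/64 | 3/16 1/4 1/2 1 } gives 23/128
edge 9 of 15 (Red): { 0 1/8 5/32 11/64 | 23/128 3/16 1/4 1/2 1 } gives 45/256
edge 10 of 15 (Blue): { 0 1/8 5/32 11/64 45/256 | 23/128 3/16 1/4 1/2 1 } gives 91/512
edge 11 of 15 (Red): { 0 1/8 5/32 11/64 45/256 | 91/512 23/128 3/16 1/4 1/2 1 } gives 181/1024
edge 12 of 15 (Blue): { 0 1/8 5/32 11/64 45/256 181/1024 | 91/512 23/128 3/16 1/4 1/2 1 } gives 363/2048
edge 13 of 15 (Red): { 0 1/8 5/32 11/64 45/256 181/1024 | 363/2048 91/512 23/128 3/16 1/4 1/2 1 } gives 725/4096
edge 14 of 15 (Red): { 0 1/8 5/32 11/64 45/256 181/1024 | 725/4096 363/2048 91/512 23/128 3/16 1/4 1/2 1 } gives 1449/8192
edge 15 of 15 (Blue): { 0 1/8 5/32 11/64 45/256 181/1024 1449/8192 | 725/4096 363/2048 91/512 23/128 3/16 1/4 1/2 1 } gives 2899/16384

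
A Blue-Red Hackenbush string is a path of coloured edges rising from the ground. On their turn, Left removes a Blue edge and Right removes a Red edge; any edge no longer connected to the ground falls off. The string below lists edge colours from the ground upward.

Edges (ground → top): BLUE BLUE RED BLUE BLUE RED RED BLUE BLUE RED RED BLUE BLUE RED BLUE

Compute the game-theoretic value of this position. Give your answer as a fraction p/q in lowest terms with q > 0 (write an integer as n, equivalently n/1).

Prefix values for BLUE BLUE RED BLUE BLUE RED RED BLUE BLUE RED RED BLUE BLUE RED BLUE via {L|R} + simplicity:
1 of 15 · B · max L 0 · min R +∞ -> 1
2 of 15 · BB · max L 1 · min R +∞ -> 2
3 of 15 · BBR · max L 1 · min R 2 -> 3/2
4 of 15 · BBRB · max L 3/2 · min R 2 -> 7/4
5 of 15 · BBRBB · max L 7/4 · min R 2 -> 15/8
6 of 15 · BBRBBR · max L 7/4 · min R 15/8 -> 29/16
7 of 15 · BBRBBRR · max L 7/4 · min R 29/16 -> 57/32
8 of 15 · BBRBBRRB · max L 57/32 · min R 29/16 -> 115/64
9 of 15 · BBRBBRRBB · max L 115/64 · min R 29/16 -> 231/128
10 of 15 · BBRBBRRBBR · max L 115/64 · min R 231/128 -> 461/256
11 of 15 · BBRBBRRBBRR · max L 115/64 · min R 461/256 -> 921/512
12 of 15 · BBRBBRRBBRRB · max L 921/512 · min R 461/256 -> 1843/1024
13 of 15 · BBRBBRRBBRRBB · max L 1843/1024 · min R 461/256 -> 3687/2048
14 of 15 · BBRBBRRBBRRBBR · max L 1843/1024 · min R 3687/2048 -> 7373/4096
15 of 15 · BBRBBRRBBRRBBRB · max L 7373/4096 · min R 3687/2048 -> 14747/8192

14747/8192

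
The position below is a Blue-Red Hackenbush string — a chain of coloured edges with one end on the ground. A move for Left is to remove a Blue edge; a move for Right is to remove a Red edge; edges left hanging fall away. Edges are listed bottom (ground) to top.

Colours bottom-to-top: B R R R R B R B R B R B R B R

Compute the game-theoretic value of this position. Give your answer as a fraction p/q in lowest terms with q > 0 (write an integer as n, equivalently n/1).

edge 1 of 15 (B): { 0 | (no moves) } ⇒ 1
edge 2 of 15 (R): { 0 | 1 } ⇒ 1/2
edge 3 of 15 (R): { 0 | 1/2; 1 } ⇒ 1/4
edge 4 of 15 (R): { 0 | 1/4; 1/2; 1 } ⇒ 1/8
edge 5 of 15 (R): { 0 | 1/8; 1/4; 1/2; 1 } ⇒ 1/16
edge 6 of 15 (B): { 0; 1/16 | 1/8; 1/4; 1/2; 1 } ⇒ 3/32
edge 7 of 15 (R): { 0; 1/16 | 3/32; 1/8; 1/4; 1/2; 1 } ⇒ 5/64
edge 8 of 15 (B): { 0; 1/16; 5/64 | 3/32; 1/8; 1/4; 1/2; 1 } ⇒ 11/128
edge 9 of 15 (R): { 0; 1/16; 5/64 | 11/128; 3/32; 1/8; 1/4; 1/2; 1 } ⇒ 21/256
edge 10 of 15 (B): { 0; 1/16; 5/64; 21/256 | 11/128; 3/32; 1/8; 1/4; 1/2; 1 } ⇒ 43/512
edge 11 of 15 (R): { 0; 1/16; 5/64; 21/256 | 43/512; 11/128; 3/32; 1/8; 1/4; 1/2; 1 } ⇒ 85/1024
edge 12 of 15 (B): { 0; 1/16; 5/64; 21/256; 85/1024 | 43/512; 11/128; 3/32; 1/8; 1/4; 1/2; 1 } ⇒ 171/2048
edge 13 of 15 (R): { 0; 1/16; 5/64; 21/256; 85/1024 | 171/2048; 43/512; 11/128; 3/32; 1/8; 1/4; 1/2; 1 } ⇒ 341/4096
edge 14 of 15 (B): { 0; 1/16; 5/64; 21/256; 85/1024; 341/4096 | 171/2048; 43/512; 11/128; 3/32; 1/8; 1/4; 1/2; 1 } ⇒ 683/8192
edge 15 of 15 (R): { 0; 1/16; 5/64; 21/256; 85/1024; 341/4096 | 683/8192; 171/2048; 43/512; 11/128; 3/32; 1/8; 1/4; 1/2; 1 } ⇒ 1365/16384

1365/16384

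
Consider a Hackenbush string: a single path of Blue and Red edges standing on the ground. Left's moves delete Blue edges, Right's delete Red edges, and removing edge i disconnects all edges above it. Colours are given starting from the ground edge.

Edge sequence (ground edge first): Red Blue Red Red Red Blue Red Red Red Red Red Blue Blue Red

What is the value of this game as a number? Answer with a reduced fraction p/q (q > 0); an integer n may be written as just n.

-7667/8192

v(R) = { none | 0 } so -1
v(RB) = { -1 | 0 } so -1/2
v(RBR) = { -1 | -1/2; 0 } so -3/4
v(RBRR) = { -1 | -3/4; -1/2; 0 } so -7/8
v(RBRRR) = { -1 | -7/8; -3/4; -1/2; 0 } so -15/16
v(RBRRRB) = { -1; -15/16 | -7/8; -3/4; -1/2; 0 } so -29/32
v(RBRRRBR) = { -1; -15/16 | -29/32; -7/8; -3/4; -1/2; 0 } so -59/64
v(RBRRRBRR) = { -1; -15/16 | -59/64; -29/32; -7/8; -3/4; -1/2; 0 } so -119/128
v(RBRRRBRRR) = { -1; -15/16 | -119/128; -59/64; -29/32; -7/8; -3/4; -1/2; 0 } so -239/256
v(RBRRRBRRRR) = { -1; -15/16 | -239/256; -119/128; -59/64; -29/32; -7/8; -3/4; -1/2; 0 } so -479/512
v(RBRRRBRRRRR) = { -1; -15/16 | -479/512; -239/256; -119/128; -59/64; -29/32; -7/8; -3/4; -1/2; 0 } so -959/1024
v(RBRRRBRRRRRB) = { -1; -15/16; -959/1024 | -479/512; -239/256; -119/128; -59/64; -29/32; -7/8; -3/4; -1/2; 0 } so -1917/2048
v(RBRRRBRRRRRBB) = { -1; -15/16; -959/1024; -1917/2048 | -479/512; -239/256; -119/128; -59/64; -29/32; -7/8; -3/4; -1/2; 0 } so -3833/4096
v(RBRRRBRRRRRBBR) = { -1; -15/16; -959/1024; -1917/2048 | -3833/4096; -479/512; -239/256; -119/128; -59/64; -29/32; -7/8; -3/4; -1/2; 0 } so -7667/8192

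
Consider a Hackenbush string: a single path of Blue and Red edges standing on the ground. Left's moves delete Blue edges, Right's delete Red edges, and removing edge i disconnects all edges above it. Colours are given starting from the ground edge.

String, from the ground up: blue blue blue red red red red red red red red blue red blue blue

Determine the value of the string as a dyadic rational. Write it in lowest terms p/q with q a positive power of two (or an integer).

8215/4096

Prefix values for blue blue blue red red red red red red red red blue red blue blue via {L|R} + simplicity:
step 1: add blue to get b; options L={ 0 } R={ — } = 1
step 2: add blue to get bb; options L={ 0; 1 } R={ — } = 2
step 3: add blue to get bbb; options L={ 0; 1; 2 } R={ — } = 3
step 4: add red to get bbbr; options L={ 0; 1; 2 } R={ 3 } = 5/2
step 5: add red to get bbbrr; options L={ 0; 1; 2 } R={ 5/2; 3 } = 9/4
step 6: add red to get bbbrrr; options L={ 0; 1; 2 } R={ 9/4; 5/2; 3 } = 17/8
step 7: add red to get bbbrrrr; options L={ 0; 1; 2 } R={ 17/8; 9/4; 5/2; 3 } = 33/16
step 8: add red to get bbbrrrrr; options L={ 0; 1; 2 } R={ 33/16; 17/8; 9/4; 5/2; 3 } = 65/32
step 9: add red to get bbbrrrrrr; options L={ 0; 1; 2 } R={ 65/32; 33/16; 17/8; 9/4; 5/2; 3 } = 129/64
step 10: add red to get bbbrrrrrrr; options L={ 0; 1; 2 } R={ 129/64; 65/32; 33/16; 17/8; 9/4; 5/2; 3 } = 257/128
step 11: add red to get bbbrrrrrrrr; options L={ 0; 1; 2 } R={ 257/128; 129/64; 65/32; 33/16; 17/8; 9/4; 5/2; 3 } = 513/256
step 12: add blue to get bbbrrrrrrrrb; options L={ 0; 1; 2; 513/256 } R={ 257/128; 129/64; 65/32; 33/16; 17/8; 9/4; 5/2; 3 } = 1027/512
step 13: add red to get bbbrrrrrrrrbr; options L={ 0; 1; 2; 513/256 } R={ 1027/512; 257/128; 129/64; 65/32; 33/16; 17/8; 9/4; 5/2; 3 } = 2053/1024
step 14: add blue to get bbbrrrrrrrrbrb; options L={ 0; 1; 2; 513/256; 2053/1024 } R={ 1027/512; 257/128; 129/64; 65/32; 33/16; 17/8; 9/4; 5/2; 3 } = 4107/2048
step 15: add blue to get bbbrrrrrrrrbrbb; options L={ 0; 1; 2; 513/256; 2053/1024; 4107/2048 } R={ 1027/512; 257/128; 129/64; 65/32; 33/16; 17/8; 9/4; 5/2; 3 } = 8215/4096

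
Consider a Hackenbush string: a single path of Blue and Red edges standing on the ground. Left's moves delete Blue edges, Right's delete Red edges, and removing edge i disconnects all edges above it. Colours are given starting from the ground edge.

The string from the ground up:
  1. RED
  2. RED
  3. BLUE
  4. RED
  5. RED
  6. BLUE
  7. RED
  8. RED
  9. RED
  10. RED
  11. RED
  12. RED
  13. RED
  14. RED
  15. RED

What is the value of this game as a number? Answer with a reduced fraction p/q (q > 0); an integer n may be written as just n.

1 of 15 · R · max L −∞ · min R 0 → -1
2 of 15 · RR · max L −∞ · min R -1 → -2
3 of 15 · RRB · max L -2 · min R -1 → -3/2
4 of 15 · RRBR · max L -2 · min R -3/2 → -7/4
5 of 15 · RRBRR · max L -2 · min R -7/4 → -15/8
6 of 15 · RRBRRB · max L -15/8 · min R -7/4 → -29/16
7 of 15 · RRBRRBR · max L -15/8 · min R -29/16 → -59/32
8 of 15 · RRBRRBRR · max L -15/8 · min R -59/32 → -119/64
9 of 15 · RRBRRBRRR · max L -15/8 · min R -119/64 → -239/128
10 of 15 · RRBRRBRRRR · max L -15/8 · min R -239/128 → -479/256
11 of 15 · RRBRRBRRRRR · max L -15/8 · min R -479/256 → -959/512
12 of 15 · RRBRRBRRRRRR · max L -15/8 · min R -959/512 → -1919/1024
13 of 15 · RRBRRBRRRRRRR · max L -15/8 · min R -1919/1024 → -3839/2048
14 of 15 · RRBRRBRRRRRRRR · max L -15/8 · min R -3839/2048 → -7679/4096
15 of 15 · RRBRRBRRRRRRRRR · max L -15/8 · min R -7679/4096 → -15359/8192

-15359/8192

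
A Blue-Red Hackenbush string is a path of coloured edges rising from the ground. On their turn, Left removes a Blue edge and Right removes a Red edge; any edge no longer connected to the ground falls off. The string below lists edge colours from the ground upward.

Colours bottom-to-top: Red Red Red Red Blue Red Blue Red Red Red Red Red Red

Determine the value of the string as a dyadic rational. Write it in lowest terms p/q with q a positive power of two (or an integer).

Build v(s[:k]) for k = 1..13, string s = Red Red Red Red Blue Red Blue Red Red Red Red Red Red.
R: Left { (no moves) }, Right { 0 } -> simplest -1
RR: Left { (no moves) }, Right { -1 0 } -> simplest -2
RRR: Left { (no moves) }, Right { -2 -1 0 } -> simplest -3
RRRR: Left { (no moves) }, Right { -3 -2 -1 0 } -> simplest -4
RRRRB: Left { -4 }, Right { -3 -2 -1 0 } -> simplest -7/2
RRRRBR: Left { -4 }, Right { -7/2 -3 -2 -1 0 } -> simplest -15/4
RRRRBRB: Left { -4 -15/4 }, Right { -7/2 -3 -2 -1 0 } -> simplest -29/8
RRRRBRBR: Left { -4 -15/4 }, Right { -29/8 -7/2 -3 -2 -1 0 } -> simplest -59/16
RRRRBRBRR: Left { -4 -15/4 }, Right { -59/16 -29/8 -7/2 -3 -2 -1 0 } -> simplest -119/32
RRRRBRBRRR: Left { -4 -15/4 }, Right { -119/32 -59/16 -29/8 -7/2 -3 -2 -1 0 } -> simplest -239/64
RRRRBRBRRRR: Left { -4 -15/4 }, Right { -239/64 -119/32 -59/16 -29/8 -7/2 -3 -2 -1 0 } -> simplest -479/128
RRRRBRBRRRRR: Left { -4 -15/4 }, Right { -479/128 -239/64 -119/32 -59/16 -29/8 -7/2 -3 -2 -1 0 } -> simplest -959/256
RRRRBRBRRRRRR: Left { -4 -15/4 }, Right { -959/256 -479/128 -239/64 -119/32 -59/16 -29/8 -7/2 -3 -2 -1 0 } -> simplest -1919/512

-1919/512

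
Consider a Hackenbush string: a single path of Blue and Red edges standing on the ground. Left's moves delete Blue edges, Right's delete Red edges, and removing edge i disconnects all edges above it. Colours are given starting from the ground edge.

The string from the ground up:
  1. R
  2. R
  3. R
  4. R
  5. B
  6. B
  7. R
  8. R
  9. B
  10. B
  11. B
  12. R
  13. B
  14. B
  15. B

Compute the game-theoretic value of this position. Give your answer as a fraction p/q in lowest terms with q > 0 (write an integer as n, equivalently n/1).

-6929/2048

Prefix values for R R R R B B R R B B B R B B B via {L|R} + simplicity:
value_1 [R]  L=[]  R=[0]  gives -1
value_2 [RR]  L=[]  R=[-1; 0]  gives -2
value_3 [RRR]  L=[]  R=[-2; -1; 0]  gives -3
value_4 [RRRR]  L=[]  R=[-3; -2; -1; 0]  gives -4
value_5 [RRRRB]  L=[-4]  R=[-3; -2; -1; 0]  gives -7/2
value_6 [RRRRBB]  L=[-4; -7/2]  R=[-3; -2; -1; 0]  gives -13/4
value_7 [RRRRBBR]  L=[-4; -7/2]  R=[-13/4; -3; -2; -1; 0]  gives -27/8
value_8 [RRRRBBRR]  L=[-4; -7/2]  R=[-27/8; -13/4; -3; -2; -1; 0]  gives -55/16
value_9 [RRRRBBRRB]  L=[-4; -7/2; -55/16]  R=[-27/8; -13/4; -3; -2; -1; 0]  gives -109/32
value_10 [RRRRBBRRBB]  L=[-4; -7/2; -55/16; -109/32]  R=[-27/8; -13/4; -3; -2; -1; 0]  gives -217/64
value_11 [RRRRBBRRBBB]  L=[-4; -7/2; -55/16; -109/32; -217/64]  R=[-27/8; -13/4; -3; -2; -1; 0]  gives -433/128
value_12 [RRRRBBRRBBBR]  L=[-4; -7/2; -55/16; -109/32; -217/64]  R=[-433/128; -27/8; -13/4; -3; -2; -1; 0]  gives -867/256
value_13 [RRRRBBRRBBBRB]  L=[-4; -7/2; -55/16; -109/32; -217/64; -867/256]  R=[-433/128; -27/8; -13/4; -3; -2; -1; 0]  gives -1733/512
value_14 [RRRRBBRRBBBRBB]  L=[-4; -7/2; -55/16; -109/32; -217/64; -867/256; -1733/512]  R=[-433/128; -27/8; -13/4; -3; -2; -1; 0]  gives -3465/1024
value_15 [RRRRBBRRBBBRBBB]  L=[-4; -7/2; -55/16; -109/32; -217/64; -867/256; -1733/512; -3465/1024]  R=[-433/128; -27/8; -13/4; -3; -2; -1; 0]  gives -6929/2048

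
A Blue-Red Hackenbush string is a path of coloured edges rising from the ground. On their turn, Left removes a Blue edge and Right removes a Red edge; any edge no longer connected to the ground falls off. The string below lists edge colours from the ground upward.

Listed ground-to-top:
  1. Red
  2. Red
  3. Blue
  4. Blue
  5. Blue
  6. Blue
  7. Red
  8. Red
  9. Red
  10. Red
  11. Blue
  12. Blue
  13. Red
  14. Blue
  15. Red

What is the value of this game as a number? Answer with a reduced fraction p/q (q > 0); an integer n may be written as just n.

Recurse on prefixes of the 15-edge string Red Red Blue Blue Blue Blue Red Red Red Red Blue Blue Red Blue Red:
step 1: add Red to get R; options L={ · } R={ 0 } = -1
step 2: add Red to get RR; options L={ · } R={ -1,0 } = -2
step 3: add Blue to get RRB; options L={ -2 } R={ -1,0 } = -3/2
step 4: add Blue to get RRBB; options L={ -2,-3/2 } R={ -1,0 } = -5/4
step 5: add Blue to get RRBBB; options L={ -2,-3/2,-5/4 } R={ -1,0 } = -9/8
step 6: add Blue to get RRBBBB; options L={ -2,-3/2,-5/4,-9/8 } R={ -1,0 } = -17/16
step 7: add Red to get RRBBBBR; options L={ -2,-3/2,-5/4,-9/8 } R={ -17/16,-1,0 } = -35/32
step 8: add Red to get RRBBBBRR; options L={ -2,-3/2,-5/4,-9/8 } R={ -35/32,-17/16,-1,0 } = -71/64
step 9: add Red to get RRBBBBRRR; options L={ -2,-3/2,-5/4,-9/8 } R={ -71/64,-35/32,-17/16,-1,0 } = -143/128
step 10: add Red to get RRBBBBRRRR; options L={ -2,-3/2,-5/4,-9/8 } R={ -143/128,-71/64,-35/32,-17/16,-1,0 } = -287/256
step 11: add Blue to get RRBBBBRRRRB; options L={ -2,-3/2,-5/4,-9/8,-287/256 } R={ -143/128,-71/64,-35/32,-17/16,-1,0 } = -573/512
step 12: add Blue to get RRBBBBRRRRBB; options L={ -2,-3/2,-5/4,-9/8,-287/256,-573/512 } R={ -143/128,-71/64,-35/32,-17/16,-1,0 } = -1145/1024
step 13: add Red to get RRBBBBRRRRBBR; options L={ -2,-3/2,-5/4,-9/8,-287/256,-573/512 } R={ -1145/1024,-143/128,-71/64,-35/32,-17/16,-1,0 } = -2291/2048
step 14: add Blue to get RRBBBBRRRRBBRB; options L={ -2,-3/2,-5/4,-9/8,-287/256,-573/512,-2291/2048 } R={ -1145/1024,-143/128,-71/64,-35/32,-17/16,-1,0 } = -4581/4096
step 15: add Red to get RRBBBBRRRRBBRBR; options L={ -2,-3/2,-5/4,-9/8,-287/256,-573/512,-2291/2048 } R={ -4581/4096,-1145/1024,-143/128,-71/64,-35/32,-17/16,-1,0 } = -9163/8192

-9163/8192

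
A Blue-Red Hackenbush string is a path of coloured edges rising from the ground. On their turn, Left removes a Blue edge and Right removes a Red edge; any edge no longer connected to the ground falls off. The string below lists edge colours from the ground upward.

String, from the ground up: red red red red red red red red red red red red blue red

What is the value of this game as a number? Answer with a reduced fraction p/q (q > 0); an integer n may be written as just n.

Recurse on prefixes of the 14-edge string red red red red red red red red red red red red blue red:
edge 1 of 14 (red): { (no moves) | 0 } ⇒ -1
edge 2 of 14 (red): { (no moves) | -1 0 } ⇒ -2
edge 3 of 14 (red): { (no moves) | -2 -1 0 } ⇒ -3
edge 4 of 14 (red): { (no moves) | -3 -2 -1 0 } ⇒ -4
edge 5 of 14 (red): { (no moves) | -4 -3 -2 -1 0 } ⇒ -5
edge 6 of 14 (red): { (no moves) | -5 -4 -3 -2 -1 0 } ⇒ -6
edge 7 of 14 (red): { (no moves) | -6 -5 -4 -3 -2 -1 0 } ⇒ -7
edge 8 of 14 (red): { (no moves) | -7 -6 -5 -4 -3 -2 -1 0 } ⇒ -8
edge 9 of 14 (red): { (no moves) | -8 -7 -6 -5 -4 -3 -2 -1 0 } ⇒ -9
edge 10 of 14 (red): { (no moves) | -9 -8 -7 -6 -5 -4 -3 -2 -1 0 } ⇒ -10
edge 11 of 14 (red): { (no moves) | -10 -9 -8 -7 -6 -5 -4 -3 -2 -1 0 } ⇒ -11
edge 12 of 14 (red): { (no moves) | -11 -10 -9 -8 -7 -6 -5 -4 -3 -2 -1 0 } ⇒ -12
edge 13 of 14 (blue): { -12 | -11 -10 -9 -8 -7 -6 -5 -4 -3 -2 -1 0 } ⇒ -23/2
edge 14 of 14 (red): { -12 | -23/2 -11 -10 -9 -8 -7 -6 -5 -4 -3 -2 -1 0 } ⇒ -47/4

-47/4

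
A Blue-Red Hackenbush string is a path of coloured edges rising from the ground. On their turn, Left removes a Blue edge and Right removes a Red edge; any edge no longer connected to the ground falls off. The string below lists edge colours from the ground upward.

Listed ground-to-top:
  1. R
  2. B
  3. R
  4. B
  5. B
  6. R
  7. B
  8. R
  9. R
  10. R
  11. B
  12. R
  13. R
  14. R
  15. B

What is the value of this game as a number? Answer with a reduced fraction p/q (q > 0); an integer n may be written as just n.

-9693/16384

R: Left { ∅ }, Right { 0 } — simplest -1
RB: Left { -1 }, Right { 0 } — simplest -1/2
RBR: Left { -1 }, Right { -1/2,0 } — simplest -3/4
RBRB: Left { -1,-3/4 }, Right { -1/2,0 } — simplest -5/8
RBRBB: Left { -1,-3/4,-5/8 }, Right { -1/2,0 } — simplest -9/16
RBRBBR: Left { -1,-3/4,-5/8 }, Right { -9/16,-1/2,0 } — simplest -19/32
RBRBBRB: Left { -1,-3/4,-5/8,-19/32 }, Right { -9/16,-1/2,0 } — simplest -37/64
RBRBBRBR: Left { -1,-3/4,-5/8,-19/32 }, Right { -37/64,-9/16,-1/2,0 } — simplest -75/128
RBRBBRBRR: Left { -1,-3/4,-5/8,-19/32 }, Right { -75/128,-37/64,-9/16,-1/2,0 } — simplest -151/256
RBRBBRBRRR: Left { -1,-3/4,-5/8,-19/32 }, Right { -151/256,-75/128,-37/64,-9/16,-1/2,0 } — simplest -303/512
RBRBBRBRRRB: Left { -1,-3/4,-5/8,-19/32,-303/512 }, Right { -151/256,-75/128,-37/64,-9/16,-1/2,0 } — simplest -605/1024
RBRBBRBRRRBR: Left { -1,-3/4,-5/8,-19/32,-303/512 }, Right { -605/1024,-151/256,-75/128,-37/64,-9/16,-1/2,0 } — simplest -1211/2048
RBRBBRBRRRBRR: Left { -1,-3/4,-5/8,-19/32,-303/512 }, Right { -1211/2048,-605/1024,-151/256,-75/128,-37/64,-9/16,-1/2,0 } — simplest -2423/4096
RBRBBRBRRRBRRR: Left { -1,-3/4,-5/8,-19/32,-303/512 }, Right { -2423/4096,-1211/2048,-605/1024,-151/256,-75/128,-37/64,-9/16,-1/2,0 } — simplest -4847/8192
RBRBBRBRRRBRRRB: Left { -1,-3/4,-5/8,-19/32,-303/512,-4847/8192 }, Right { -2423/4096,-1211/2048,-605/1024,-151/256,-75/128,-37/64,-9/16,-1/2,0 } — simplest -9693/16384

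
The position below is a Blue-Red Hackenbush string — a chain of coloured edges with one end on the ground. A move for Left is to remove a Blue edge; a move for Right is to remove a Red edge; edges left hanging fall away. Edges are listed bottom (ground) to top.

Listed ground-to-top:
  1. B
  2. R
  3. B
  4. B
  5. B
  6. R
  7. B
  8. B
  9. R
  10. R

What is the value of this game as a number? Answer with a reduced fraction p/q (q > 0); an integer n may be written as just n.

value_1 [B]  L=[0]  R=[none]  gives 1
value_2 [BR]  L=[0]  R=[1]  gives 1/2
value_3 [BRB]  L=[0,1/2]  R=[1]  gives 3/4
value_4 [BRBB]  L=[0,1/2,3/4]  R=[1]  gives 7/8
value_5 [BRBBB]  L=[0,1/2,3/4,7/8]  R=[1]  gives 15/16
value_6 [BRBBBR]  L=[0,1/2,3/4,7/8]  R=[15/16,1]  gives 29/32
value_7 [BRBBBRB]  L=[0,1/2,3/4,7/8,29/32]  R=[15/16,1]  gives 59/64
value_8 [BRBBBRBB]  L=[0,1/2,3/4,7/8,29/32,59/64]  R=[15/16,1]  gives 119/128
value_9 [BRBBBRBBR]  L=[0,1/2,3/4,7/8,29/32,59/64]  R=[119/128,15/16,1]  gives 237/256
value_10 [BRBBBRBBRR]  L=[0,1/2,3/4,7/8,29/32,59/64]  R=[237/256,119/128,15/16,1]  gives 473/512

473/512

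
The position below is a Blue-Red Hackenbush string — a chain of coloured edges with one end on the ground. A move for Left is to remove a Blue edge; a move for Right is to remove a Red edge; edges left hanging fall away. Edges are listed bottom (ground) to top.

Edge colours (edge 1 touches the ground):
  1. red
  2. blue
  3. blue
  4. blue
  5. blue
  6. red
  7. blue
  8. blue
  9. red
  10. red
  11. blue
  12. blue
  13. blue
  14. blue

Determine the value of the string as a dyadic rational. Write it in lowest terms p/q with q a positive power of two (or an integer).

-609/8192

Recurse on prefixes of the 14-edge string red blue blue blue blue red blue blue red red blue blue blue blue:
step 1: add red to get r; options L={  } R={ 0 } = -1
step 2: add blue to get rb; options L={ -1 } R={ 0 } = -1/2
step 3: add blue to get rbb; options L={ -1,-1/2 } R={ 0 } = -1/4
step 4: add blue to get rbbb; options L={ -1,-1/2,-1/4 } R={ 0 } = -1/8
step 5: add blue to get rbbbb; options L={ -1,-1/2,-1/4,-1/8 } R={ 0 } = -1/16
step 6: add red to get rbbbbr; options L={ -1,-1/2,-1/4,-1/8 } R={ -1/16,0 } = -3/32
step 7: add blue to get rbbbbrb; options L={ -1,-1/2,-1/4,-1/8,-3/32 } R={ -1/16,0 } = -5/64
step 8: add blue to get rbbbbrbb; options L={ -1,-1/2,-1/4,-1/8,-3/32,-5/64 } R={ -1/16,0 } = -9/128
step 9: add red to get rbbbbrbbr; options L={ -1,-1/2,-1/4,-1/8,-3/32,-5/64 } R={ -9/128,-1/16,0 } = -19/256
step 10: add red to get rbbbbrbbrr; options L={ -1,-1/2,-1/4,-1/8,-3/32,-5/64 } R={ -19/256,-9/128,-1/16,0 } = -39/512
step 11: add blue to get rbbbbrbbrrb; options L={ -1,-1/2,-1/4,-1/8,-3/32,-5/64,-39/512 } R={ -19/256,-9/128,-1/16,0 } = -77/1024
step 12: add blue to get rbbbbrbbrrbb; options L={ -1,-1/2,-1/4,-1/8,-3/32,-5/64,-39/512,-77/1024 } R={ -19/256,-9/128,-1/16,0 } = -153/2048
step 13: add blue to get rbbbbrbbrrbbb; options L={ -1,-1/2,-1/4,-1/8,-3/32,-5/64,-39/512,-77/1024,-153/2048 } R={ -19/256,-9/128,-1/16,0 } = -305/4096
step 14: add blue to get rbbbbrbbrrbbbb; options L={ -1,-1/2,-1/4,-1/8,-3/32,-5/64,-39/512,-77/1024,-153/2048,-305/4096 } R={ -19/256,-9/128,-1/16,0 } = -609/8192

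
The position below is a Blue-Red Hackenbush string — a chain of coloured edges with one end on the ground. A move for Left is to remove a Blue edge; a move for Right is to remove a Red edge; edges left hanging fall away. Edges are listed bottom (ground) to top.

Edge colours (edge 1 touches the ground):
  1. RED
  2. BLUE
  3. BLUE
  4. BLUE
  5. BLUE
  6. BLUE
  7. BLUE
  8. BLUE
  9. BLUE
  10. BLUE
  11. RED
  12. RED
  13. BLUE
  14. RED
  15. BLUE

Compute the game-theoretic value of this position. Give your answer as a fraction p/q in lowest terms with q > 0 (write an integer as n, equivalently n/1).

g(R) = { (no moves) | 0 } gives -1
g(RB) = { -1 | 0 } gives -1/2
g(RBB) = { -1; -1/2 | 0 } gives -1/4
g(RBBB) = { -1; -1/2; -1/4 | 0 } gives -1/8
g(RBBBB) = { -1; -1/2; -1/4; -1/8 | 0 } gives -1/16
g(RBBBBB) = { -1; -1/2; -1/4; -1/8; -1/16 | 0 } gives -1/32
g(RBBBBBB) = { -1; -1/2; -1/4; -1/8; -1/16; -1/32 | 0 } gives -1/64
g(RBBBBBBB) = { -1; -1/2; -1/4; -1/8; -1/16; -1/32; -1/64 | 0 } gives -1/128
g(RBBBBBBBB) = { -1; -1/2; -1/4; -1/8; -1/16; -1/32; -1/64; -1/128 | 0 } gives -1/256
g(RBBBBBBBBB) = { -1; -1/2; -1/4; -1/8; -1/16; -1/32; -1/64; -1/128; -1/256 | 0 } gives -1/512
g(RBBBBBBBBBR) = { -1; -1/2; -1/4; -1/8; -1/16; -1/32; -1/64; -1/128; -1/256 | -1/512; 0 } gives -3/1024
g(RBBBBBBBBBRR) = { -1; -1/2; -1/4; -1/8; -1/16; -1/32; -1/64; -1/128; -1/256 | -3/1024; -1/512; 0 } gives -7/2048
g(RBBBBBBBBBRRB) = { -1; -1/2; -1/4; -1/8; -1/16; -1/32; -1/64; -1/128; -1/256; -7/2048 | -3/1024; -1/512; 0 } gives -13/4096
g(RBBBBBBBBBRRBR) = { -1; -1/2; -1/4; -1/8; -1/16; -1/32; -1/64; -1/128; -1/256; -7/2048 | -13/4096; -3/1024; -1/512; 0 } gives -27/8192
g(RBBBBBBBBBRRBRB) = { -1; -1/2; -1/4; -1/8; -1/16; -1/32; -1/64; -1/128; -1/256; -7/2048; -27/8192 | -13/4096; -3/1024; -1/512; 0 } gives -53/16384

-53/16384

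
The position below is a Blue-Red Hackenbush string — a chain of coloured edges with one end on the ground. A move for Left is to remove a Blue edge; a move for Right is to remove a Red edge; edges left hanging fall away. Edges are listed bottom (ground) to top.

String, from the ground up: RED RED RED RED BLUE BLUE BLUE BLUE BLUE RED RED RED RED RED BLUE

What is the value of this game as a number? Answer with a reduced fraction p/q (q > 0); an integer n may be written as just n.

-6269/2048

Build value(s[:k]) for k = 1..15, string s = RED RED RED RED BLUE BLUE BLUE BLUE BLUE RED RED RED RED RED BLUE.
R: Left { · }, Right { 0 } = simplest -1
RR: Left { · }, Right { -1,0 } = simplest -2
RRR: Left { · }, Right { -2,-1,0 } = simplest -3
RRRR: Left { · }, Right { -3,-2,-1,0 } = simplest -4
RRRRB: Left { -4 }, Right { -3,-2,-1,0 } = simplest -7/2
RRRRBB: Left { -4,-7/2 }, Right { -3,-2,-1,0 } = simplest -13/4
RRRRBBB: Left { -4,-7/2,-13/4 }, Right { -3,-2,-1,0 } = simplest -25/8
RRRRBBBB: Left { -4,-7/2,-13/4,-25/8 }, Right { -3,-2,-1,0 } = simplest -49/16
RRRRBBBBB: Left { -4,-7/2,-13/4,-25/8,-49/16 }, Right { -3,-2,-1,0 } = simplest -97/32
RRRRBBBBBR: Left { -4,-7/2,-13/4,-25/8,-49/16 }, Right { -97/32,-3,-2,-1,0 } = simplest -195/64
RRRRBBBBBRR: Left { -4,-7/2,-13/4,-25/8,-49/16 }, Right { -195/64,-97/32,-3,-2,-1,0 } = simplest -391/128
RRRRBBBBBRRR: Left { -4,-7/2,-13/4,-25/8,-49/16 }, Right { -391/128,-195/64,-97/32,-3,-2,-1,0 } = simplest -783/256
RRRRBBBBBRRRR: Left { -4,-7/2,-13/4,-25/8,-49/16 }, Right { -783/256,-391/128,-195/64,-97/32,-3,-2,-1,0 } = simplest -1567/512
RRRRBBBBBRRRRR: Left { -4,-7/2,-13/4,-25/8,-49/16 }, Right { -1567/512,-783/256,-391/128,-195/64,-97/32,-3,-2,-1,0 } = simplest -3135/1024
RRRRBBBBBRRRRRB: Left { -4,-7/2,-13/4,-25/8,-49/16,-3135/1024 }, Right { -1567/512,-783/256,-391/128,-195/64,-97/32,-3,-2,-1,0 } = simplest -6269/2048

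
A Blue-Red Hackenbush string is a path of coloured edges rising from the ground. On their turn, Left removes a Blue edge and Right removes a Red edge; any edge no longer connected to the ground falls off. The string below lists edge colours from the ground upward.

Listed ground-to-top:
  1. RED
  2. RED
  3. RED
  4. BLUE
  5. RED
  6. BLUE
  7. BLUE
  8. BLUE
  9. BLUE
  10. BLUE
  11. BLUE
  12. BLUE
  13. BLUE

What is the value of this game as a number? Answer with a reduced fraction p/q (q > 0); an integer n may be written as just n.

Build G(s[:k]) for k = 1..13, string s = RED RED RED BLUE RED BLUE BLUE BLUE BLUE BLUE BLUE BLUE BLUE.
edge 1 of 13 (RED): { · | 0 } -> -1
edge 2 of 13 (RED): { · | -1,0 } -> -2
edge 3 of 13 (RED): { · | -2,-1,0 } -> -3
edge 4 of 13 (BLUE): { -3 | -2,-1,0 } -> -5/2
edge 5 of 13 (RED): { -3 | -5/2,-2,-1,0 } -> -11/4
edge 6 of 13 (BLUE): { -3,-11/4 | -5/2,-2,-1,0 } -> -21/8
edge 7 of 13 (BLUE): { -3,-11/4,-21/8 | -5/2,-2,-1,0 } -> -41/16
edge 8 of 13 (BLUE): { -3,-11/4,-21/8,-41/16 | -5/2,-2,-1,0 } -> -81/32
edge 9 of 13 (BLUE): { -3,-11/4,-21/8,-41/16,-81/32 | -5/2,-2,-1,0 } -> -161/64
edge 10 of 13 (BLUE): { -3,-11/4,-21/8,-41/16,-81/32,-161/64 | -5/2,-2,-1,0 } -> -321/128
edge 11 of 13 (BLUE): { -3,-11/4,-21/8,-41/16,-81/32,-161/64,-321/128 | -5/2,-2,-1,0 } -> -641/256
edge 12 of 13 (BLUE): { -3,-11/4,-21/8,-41/16,-81/32,-161/64,-321/128,-641/256 | -5/2,-2,-1,0 } -> -1281/512
edge 13 of 13 (BLUE): { -3,-11/4,-21/8,-41/16,-81/32,-161/64,-321/128,-641/256,-1281/512 | -5/2,-2,-1,0 } -> -2561/1024

-2561/1024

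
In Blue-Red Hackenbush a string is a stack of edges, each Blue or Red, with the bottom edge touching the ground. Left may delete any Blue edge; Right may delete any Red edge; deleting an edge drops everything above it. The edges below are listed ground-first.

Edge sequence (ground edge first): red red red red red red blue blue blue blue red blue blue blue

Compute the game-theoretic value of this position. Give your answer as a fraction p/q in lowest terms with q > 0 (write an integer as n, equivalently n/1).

r: Left { — }, Right { 0 } => simplest -1
rr: Left { — }, Right { -1,0 } => simplest -2
rrr: Left { — }, Right { -2,-1,0 } => simplest -3
rrrr: Left { — }, Right { -3,-2,-1,0 } => simplest -4
rrrrr: Left { — }, Right { -4,-3,-2,-1,0 } => simplest -5
rrrrrr: Left { — }, Right { -5,-4,-3,-2,-1,0 } => simplest -6
rrrrrrb: Left { -6 }, Right { -5,-4,-3,-2,-1,0 } => simplest -11/2
rrrrrrbb: Left { -6,-11/2 }, Right { -5,-4,-3,-2,-1,0 } => simplest -21/4
rrrrrrbbb: Left { -6,-11/2,-21/4 }, Right { -5,-4,-3,-2,-1,0 } => simplest -41/8
rrrrrrbbbb: Left { -6,-11/2,-21/4,-41/8 }, Right { -5,-4,-3,-2,-1,0 } => simplest -81/16
rrrrrrbbbbr: Left { -6,-11/2,-21/4,-41/8 }, Right { -81/16,-5,-4,-3,-2,-1,0 } => simplest -163/32
rrrrrrbbbbrb: Left { -6,-11/2,-21/4,-41/8,-163/32 }, Right { -81/16,-5,-4,-3,-2,-1,0 } => simplest -325/64
rrrrrrbbbbrbb: Left { -6,-11/2,-21/4,-41/8,-163/32,-325/64 }, Right { -81/16,-5,-4,-3,-2,-1,0 } => simplest -649/128
rrrrrrbbbbrbbb: Left { -6,-11/2,-21/4,-41/8,-163/32,-325/64,-649/128 }, Right { -81/16,-5,-4,-3,-2,-1,0 } => simplest -1297/256

-1297/256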